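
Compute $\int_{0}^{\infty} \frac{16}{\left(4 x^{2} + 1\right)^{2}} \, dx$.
$2 \pi$

Recall the elementary integral
$$J(a) = \int_{0}^{\infty} \frac{1}{a^{2} + x^{2}} \, dx = \frac{\pi}{2 a}.$$

Differentiating under the integral sign with respect to $a$,
$$\frac{dJ}{da} = \int_{0}^{\infty} - \frac{2 a}{\left(a^{2} + x^{2}\right)^{2}} \, dx = - \frac{\pi}{2 a^{2}},$$
so $\int_{0}^{\infty} \frac{1}{\left(a^{2} + x^{2}\right)^{2}} \, dx = \frac{\pi}{4 a^{3}}$.

Setting $a = \frac{1}{2}$:
$$I = 2 \pi.$$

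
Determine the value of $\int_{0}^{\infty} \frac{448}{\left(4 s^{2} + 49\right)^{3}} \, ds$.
$\frac{6 \pi}{2401}$

Start from the standard arctangent integral
$$J(a) = \int_{0}^{\infty} \frac{7}{a^{2} + s^{2}} \, ds = \frac{7 \pi}{2 a}.$$

Differentiating under the integral sign with respect to $a$,
$$\frac{dJ}{da} = \int_{0}^{\infty} - \frac{14 a}{\left(a^{2} + s^{2}\right)^{2}} \, ds = - \frac{7 \pi}{2 a^{2}},$$
so $\int_{0}^{\infty} \frac{7}{\left(a^{2} + s^{2}\right)^{2}} \, ds = \frac{7 \pi}{4 a^{3}}$.

Repeating — each differentiation of $1/(s^2+a^2)^j$ produces $-2ja/(s^2+a^2)^{j+1}$ — and dividing through by $-2ja$ at each step yields, after $2$ differentiations in total,
$$\int_{0}^{\infty} \frac{7}{\left(a^{2} + s^{2}\right)^{3}} \, ds = \frac{21 \pi}{16 a^{5}}.$$

Setting $a = \frac{7}{2}$:
$$I = \frac{6 \pi}{2401}.$$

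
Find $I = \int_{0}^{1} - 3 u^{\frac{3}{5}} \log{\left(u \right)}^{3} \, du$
$\frac{5625}{2048}$

Begin with the known integral
$$J(a) = \int_{0}^{1} - 3 u^{a} \, du = - \frac{3}{a + 1}.$$

Differentiating under the integral sign brings down a factor of $\ln u$:
$$\frac{dJ}{da} = \int_{0}^{1} - 3 u^{a} \log{\left(u \right)} \, du = \frac{3}{\left(a + 1\right)^{2}}.$$

Repeating $3$ times in total — each differentiation brings down another $\ln u$ — gives
$$\frac{d^{3}J}{da^{3}} = \int_{0}^{1} - 3 u^{a} \log{\left(u \right)}^{3} \, du = \frac{18}{\left(a + 1\right)^{4}},$$
and the integrand here is exactly the target integrand, so $I = \frac{18}{\left(a + 1\right)^{4}}$.

Setting $a = \frac{3}{5}$:
$$I = \frac{5625}{2048}.$$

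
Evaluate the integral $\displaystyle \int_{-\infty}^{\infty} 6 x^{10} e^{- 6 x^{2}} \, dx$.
$\frac{35 \sqrt{6} \sqrt{\pi}}{9216}$

Consider the simpler parametrised integral
$$J(a) = \int_{-\infty}^{\infty} 6 e^{- a x^{2}} \, dx = \frac{6 \sqrt{\pi}}{\sqrt{a}}.$$

Differentiating under the integral sign brings down a factor of $(-x^2)$:
$$\frac{dJ}{da} = \int_{-\infty}^{\infty} - 6 x^{2} e^{- a x^{2}} \, dx = - \frac{3 \sqrt{\pi}}{a^{\frac{3}{2}}}.$$

Repeating $5$ times in total — each differentiation brings down another $(-x^2)$ — gives
$$\frac{d^{5}J}{da^{5}} = \int_{-\infty}^{\infty} - 6 x^{10} e^{- a x^{2}} \, dx = - \frac{2835 \sqrt{\pi}}{16 a^{\frac{11}{2}}},$$
and the integrand here is $(-1)^{5}$ times the target integrand, so $I = (-1)^{5}\,\frac{d^{5}J}{da^{5}} = \frac{2835 \sqrt{\pi}}{16 a^{\frac{11}{2}}}$.

Setting $a = 6$:
$$I = \frac{35 \sqrt{6} \sqrt{\pi}}{9216}.$$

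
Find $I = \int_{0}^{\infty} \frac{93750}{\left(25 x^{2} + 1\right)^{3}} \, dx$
$\frac{28125 \pi}{8}$

Start from the standard arctangent integral
$$J(a) = \int_{0}^{\infty} \frac{6}{a^{2} + x^{2}} \, dx = \frac{3 \pi}{a}.$$

Differentiating under the integral sign with respect to $a$,
$$\frac{dJ}{da} = \int_{0}^{\infty} - \frac{12 a}{\left(a^{2} + x^{2}\right)^{2}} \, dx = - \frac{3 \pi}{a^{2}},$$
so $\int_{0}^{\infty} \frac{6}{\left(a^{2} + x^{2}\right)^{2}} \, dx = \frac{3 \pi}{2 a^{3}}$.

Repeating — each differentiation of $1/(x^2+a^2)^j$ produces $-2ja/(x^2+a^2)^{j+1}$ — and dividing through by $-2ja$ at each step yields, after $2$ differentiations in total,
$$\int_{0}^{\infty} \frac{6}{\left(a^{2} + x^{2}\right)^{3}} \, dx = \frac{9 \pi}{8 a^{5}}.$$

Setting $a = \frac{1}{5}$:
$$I = \frac{28125 \pi}{8}.$$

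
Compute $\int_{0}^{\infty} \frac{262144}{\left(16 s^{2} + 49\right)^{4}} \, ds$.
$\frac{10240 \pi}{823543}$

Begin with the known result
$$J(a) = \int_{0}^{\infty} \frac{4}{a^{2} + s^{2}} \, ds = \frac{2 \pi}{a}.$$

Differentiating under the integral sign with respect to $a$,
$$\frac{dJ}{da} = \int_{0}^{\infty} - \frac{8 a}{\left(a^{2} + s^{2}\right)^{2}} \, ds = - \frac{2 \pi}{a^{2}},$$
so $\int_{0}^{\infty} \frac{4}{\left(a^{2} + s^{2}\right)^{2}} \, ds = \frac{\pi}{a^{3}}$.

Repeating — each differentiation of $1/(s^2+a^2)^j$ produces $-2ja/(s^2+a^2)^{j+1}$ — and dividing through by $-2ja$ at each step yields, after $3$ differentiations in total,
$$\int_{0}^{\infty} \frac{4}{\left(a^{2} + s^{2}\right)^{4}} \, ds = \frac{5 \pi}{8 a^{7}}.$$

Setting $a = \frac{7}{4}$:
$$I = \frac{10240 \pi}{823543}.$$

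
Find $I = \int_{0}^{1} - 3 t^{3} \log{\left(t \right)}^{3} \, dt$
$\frac{9}{128}$

Consider the simpler parametrised integral
$$J(a) = \int_{0}^{1} - 3 t^{a} \, dt = - \frac{3}{a + 1}.$$

Differentiating under the integral sign brings down a factor of $\ln t$:
$$\frac{dJ}{da} = \int_{0}^{1} - 3 t^{a} \log{\left(t \right)} \, dt = \frac{3}{\left(a + 1\right)^{2}}.$$

Repeating $3$ times in total — each differentiation brings down another $\ln t$ — gives
$$\frac{d^{3}J}{da^{3}} = \int_{0}^{1} - 3 t^{a} \log{\left(t \right)}^{3} \, dt = \frac{18}{\left(a + 1\right)^{4}},$$
and the integrand here is exactly the target integrand, so $I = \frac{18}{\left(a + 1\right)^{4}}$.

Setting $a = 3$:
$$I = \frac{9}{128}.$$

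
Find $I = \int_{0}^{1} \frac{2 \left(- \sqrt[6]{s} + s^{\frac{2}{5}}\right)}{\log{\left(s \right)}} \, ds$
$- \log{\left(\frac{25}{36} \right)}$

Consider the one-parameter family: let $I(a) = \int_{0}^{1} \frac{2 \left(s^{\frac{2}{5}} - s^{a}\right)}{\log{\left(s \right)}} \, ds$.

Since $\dfrac{\partial}{\partial a}\,s^{a} = s^{a} \ln s$, the $\ln s$ in the denominator cancels and
$$\frac{dI}{da} = \int_{0}^{1} -2 s^{a} \, ds = -2 \left[\frac{s^{a+1}}{a+1}\right]_0^1 = - \frac{2}{a + 1}.$$

Integrating with respect to $a$ gives $I(a) = - \log{\left(\frac{25 \left(a + 1\right)^{2}}{49} \right)} + C$.

At $a = \frac{2}{5}$ the integrand is identically $0$, so $I(\frac{2}{5}) = 0$. The closed form gives $0$, hence $C = 0$.

Setting $a = \frac{1}{6}$:
$$I = - \log{\left(\frac{25}{36} \right)}.$$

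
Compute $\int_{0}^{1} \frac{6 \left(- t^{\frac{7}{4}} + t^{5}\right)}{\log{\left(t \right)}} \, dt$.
$\log{\left(\frac{191102976}{1771561} \right)}$

Consider the one-parameter family: let $I(a) = \int_{0}^{1} \frac{6 \left(t^{5} - t^{a}\right)}{\log{\left(t \right)}} \, dt$.

Since $\dfrac{\partial}{\partial a}\,t^{a} = t^{a} \ln t$, the $\ln t$ in the denominator cancels and
$$\frac{dI}{da} = \int_{0}^{1} -6 t^{a} \, dt = -6 \left[\frac{t^{a+1}}{a+1}\right]_0^1 = - \frac{6}{a + 1}.$$

Integrating with respect to $a$ gives $I(a) = \log{\left(\frac{46656}{\left(a + 1\right)^{6}} \right)} + C$.

At $a = 5$ the integrand is identically $0$, so $I(5) = 0$. The closed form gives $0$, hence $C = 0$.

Setting $a = \frac{7}{4}$:
$$I = \log{\left(\frac{191102976}{1771561} \right)}.$$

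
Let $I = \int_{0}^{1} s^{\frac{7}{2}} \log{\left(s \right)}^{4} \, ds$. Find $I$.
$\frac{256}{19683}$

Start from the elementary integral
$$J(a) = \int_{0}^{1} s^{a} \, ds = \frac{1}{a + 1}.$$

Differentiating under the integral sign brings down a factor of $\ln s$:
$$\frac{dJ}{da} = \int_{0}^{1} s^{a} \log{\left(s \right)} \, ds = - \frac{1}{\left(a + 1\right)^{2}}.$$

Repeating $4$ times in total — each differentiation brings down another $\ln s$ — gives
$$\frac{d^{4}J}{da^{4}} = \int_{0}^{1} s^{a} \log{\left(s \right)}^{4} \, ds = \frac{24}{\left(a + 1\right)^{5}},$$
and the integrand here is exactly the target integrand, so $I = \frac{24}{\left(a + 1\right)^{5}}$.

Setting $a = \frac{7}{2}$:
$$I = \frac{256}{19683}.$$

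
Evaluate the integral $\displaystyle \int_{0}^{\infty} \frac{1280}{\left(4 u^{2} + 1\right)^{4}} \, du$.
$100 \pi$

Begin with the known result
$$J(a) = \int_{0}^{\infty} \frac{5}{a^{2} + u^{2}} \, du = \frac{5 \pi}{2 a}.$$

Differentiating under the integral sign with respect to $a$,
$$\frac{dJ}{da} = \int_{0}^{\infty} - \frac{10 a}{\left(a^{2} + u^{2}\right)^{2}} \, du = - \frac{5 \pi}{2 a^{2}},$$
so $\int_{0}^{\infty} \frac{5}{\left(a^{2} + u^{2}\right)^{2}} \, du = \frac{5 \pi}{4 a^{3}}$.

Repeating — each differentiation of $1/(u^2+a^2)^j$ produces $-2ja/(u^2+a^2)^{j+1}$ — and dividing through by $-2ja$ at each step yields, after $3$ differentiations in total,
$$\int_{0}^{\infty} \frac{5}{\left(a^{2} + u^{2}\right)^{4}} \, du = \frac{25 \pi}{32 a^{7}}.$$

Setting $a = \frac{1}{2}$:
$$I = 100 \pi.$$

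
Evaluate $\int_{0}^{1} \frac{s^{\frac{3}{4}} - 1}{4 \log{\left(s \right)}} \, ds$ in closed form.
$- \frac{\log{\left(2 \right)}}{2} + \frac{\log{\left(7 \right)}}{4}$

Replace the exponent $\frac{3}{4}$ by a parameter $a$: let $I(a) = \int_{0}^{1} \frac{s^{a} - 1}{4 \log{\left(s \right)}} \, ds$.

Since $\dfrac{\partial}{\partial a}\,s^{a} = s^{a} \ln s$, the $\ln s$ in the denominator cancels and
$$\frac{dI}{da} = \int_{0}^{1} \frac{1}{4} s^{a} \, ds = \frac{1}{4} \left[\frac{s^{a+1}}{a+1}\right]_0^1 = \frac{1}{4 \left(a + 1\right)}.$$

Integrating with respect to $a$ gives $I(a) = \frac{\log{\left(a + 1 \right)}}{4} + C$.

At $a = 0$ the integrand is identically $0$, so $I(0) = 0$. The closed form gives $0$, hence $C = 0$.

Setting $a = \frac{3}{4}$:
$$I = - \frac{\log{\left(2 \right)}}{2} + \frac{\log{\left(7 \right)}}{4}.$$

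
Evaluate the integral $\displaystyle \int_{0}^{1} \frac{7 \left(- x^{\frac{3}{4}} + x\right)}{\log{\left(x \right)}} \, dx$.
$\log{\left(\frac{2097152}{823543} \right)}$

Replace the exponent $\frac{3}{4}$ by a parameter $a$: let $I(a) = \int_{0}^{1} \frac{7 \left(x - x^{a}\right)}{\log{\left(x \right)}} \, dx$.

Since $\dfrac{\partial}{\partial a}\,x^{a} = x^{a} \ln x$, the $\ln x$ in the denominator cancels and
$$\frac{dI}{da} = \int_{0}^{1} -7 x^{a} \, dx = -7 \left[\frac{x^{a+1}}{a+1}\right]_0^1 = - \frac{7}{a + 1}.$$

Integrating with respect to $a$ gives $I(a) = \log{\left(\frac{128}{\left(a + 1\right)^{7}} \right)} + C$.

At $a = 1$ the integrand is identically $0$, so $I(1) = 0$. The closed form gives $0$, hence $C = 0$.

Setting $a = \frac{3}{4}$:
$$I = \log{\left(\frac{2097152}{823543} \right)}.$$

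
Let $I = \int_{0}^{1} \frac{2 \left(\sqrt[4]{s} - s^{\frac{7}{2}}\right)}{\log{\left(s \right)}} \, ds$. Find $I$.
$\log{\left(\frac{25}{324} \right)}$

Introduce a parameter $a$ in the exponent: let $I(a) = \int_{0}^{1} \frac{2 \left(- s^{\frac{7}{2}} + s^{a}\right)}{\log{\left(s \right)}} \, ds$.

Since $\dfrac{\partial}{\partial a}\,s^{a} = s^{a} \ln s$, the $\ln s$ in the denominator cancels and
$$\frac{dI}{da} = \int_{0}^{1} 2 s^{a} \, ds = 2 \left[\frac{s^{a+1}}{a+1}\right]_0^1 = \frac{2}{a + 1}.$$

Integrating with respect to $a$ gives $I(a) = \log{\left(\frac{4 \left(a + 1\right)^{2}}{81} \right)} + C$.

At $a = \frac{7}{2}$ the integrand is identically $0$, so $I(\frac{7}{2}) = 0$. The closed form gives $0$, hence $C = 0$.

Setting $a = \frac{1}{4}$:
$$I = \log{\left(\frac{25}{324} \right)}.$$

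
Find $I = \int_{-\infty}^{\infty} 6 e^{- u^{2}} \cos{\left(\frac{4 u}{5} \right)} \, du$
$\frac{6 \sqrt{\pi}}{e^{\frac{4}{25}}}$

Treat the cosine frequency as a parameter and define $I(b) = \int_{-\infty}^{\infty} 6 e^{- u^{2}} \cos{\left(b u \right)} \, du$.

Differentiating under the integral sign,
$$I'(b) = \int_{-\infty}^{\infty} - 6 u e^{- u^{2}} \sin{\left(b u \right)} \, du.$$

Integrate $\int_{-\infty}^{\infty} u \sin(b u)\, e^{- u^{2}}\, du$ by parts with $w = \sin(b u)$ and $dv = u\, e^{- u^{2}}\, du$, giving $v = - \frac{e^{- u^{2}}}{2}$. The boundary term vanishes and
$$\int_{-\infty}^{\infty} u \sin(b u)\, e^{- u^{2}}\, du = \frac{b}{2} \int_{-\infty}^{\infty} \cos(b u)\, e^{- u^{2}}\, du,$$
so $I'(b) = - \frac{b}{2}\, I(b)$.

This is a separable first-order ODE; solving with the initial condition $I(0) = \int_{-\infty}^{\infty} 6 e^{- u^{2}}\,du = 6 \sqrt{\pi}$ gives
$$I(b) = 6 \sqrt{\pi} e^{- \frac{b^{2}}{4}}.$$

Setting $b = \frac{4}{5}$:
$$I = \frac{6 \sqrt{\pi}}{e^{\frac{4}{25}}}.$$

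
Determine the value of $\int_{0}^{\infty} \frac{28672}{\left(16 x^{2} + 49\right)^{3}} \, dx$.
$\frac{192 \pi}{2401}$

Start from the standard arctangent integral
$$J(a) = \int_{0}^{\infty} \frac{7}{a^{2} + x^{2}} \, dx = \frac{7 \pi}{2 a}.$$

Differentiating under the integral sign with respect to $a$,
$$\frac{dJ}{da} = \int_{0}^{\infty} - \frac{14 a}{\left(a^{2} + x^{2}\right)^{2}} \, dx = - \frac{7 \pi}{2 a^{2}},$$
so $\int_{0}^{\infty} \frac{7}{\left(a^{2} + x^{2}\right)^{2}} \, dx = \frac{7 \pi}{4 a^{3}}$.

Repeating — each differentiation of $1/(x^2+a^2)^j$ produces $-2ja/(x^2+a^2)^{j+1}$ — and dividing through by $-2ja$ at each step yields, after $2$ differentiations in total,
$$\int_{0}^{\infty} \frac{7}{\left(a^{2} + x^{2}\right)^{3}} \, dx = \frac{21 \pi}{16 a^{5}}.$$

Setting $a = \frac{7}{4}$:
$$I = \frac{192 \pi}{2401}.$$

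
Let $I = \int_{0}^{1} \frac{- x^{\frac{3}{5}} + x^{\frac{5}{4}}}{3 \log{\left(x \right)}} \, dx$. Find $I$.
$\log{\left(\frac{\sqrt[3]{90}}{4} \right)}$

Consider the one-parameter family: let $I(a) = \int_{0}^{1} \frac{x^{\frac{5}{4}} - x^{a}}{3 \log{\left(x \right)}} \, dx$.

Since $\dfrac{\partial}{\partial a}\,x^{a} = x^{a} \ln x$, the $\ln x$ in the denominator cancels and
$$\frac{dI}{da} = \int_{0}^{1} - \frac{1}{3} x^{a} \, dx = - \frac{1}{3} \left[\frac{x^{a+1}}{a+1}\right]_0^1 = - \frac{1}{3 a + 3}.$$

Integrating with respect to $a$ gives $I(a) = - \frac{\log{\left(a + 1 \right)}}{3} - \frac{2 \log{\left(2 \right)}}{3} + \frac{2 \log{\left(3 \right)}}{3} + C$.

At $a = \frac{5}{4}$ the integrand is identically $0$, so $I(\frac{5}{4}) = 0$. The closed form gives $0$, hence $C = 0$.

Setting $a = \frac{3}{5}$:
$$I = \log{\left(\frac{\sqrt[3]{90}}{4} \right)}.$$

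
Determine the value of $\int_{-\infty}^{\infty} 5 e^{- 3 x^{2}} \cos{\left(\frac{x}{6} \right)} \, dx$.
$\frac{5 \sqrt{3} \sqrt{\pi}}{3 e^{\frac{1}{432}}}$

Define $I(b) = \int_{-\infty}^{\infty} 5 e^{- 3 x^{2}} \cos{\left(b x \right)} \, dx$.

Differentiating under the integral sign,
$$I'(b) = \int_{-\infty}^{\infty} - 5 x e^{- 3 x^{2}} \sin{\left(b x \right)} \, dx.$$

Integrate $\int_{-\infty}^{\infty} x \sin(b x)\, e^{- 3 x^{2}}\, dx$ by parts with $u = \sin(b x)$ and $dv = x\, e^{- 3 x^{2}}\, dx$, giving $v = - \frac{e^{- 3 x^{2}}}{6}$. The boundary term vanishes and
$$\int_{-\infty}^{\infty} x \sin(b x)\, e^{- 3 x^{2}}\, dx = \frac{b}{6} \int_{-\infty}^{\infty} \cos(b x)\, e^{- 3 x^{2}}\, dx,$$
so $I'(b) = - \frac{b}{6}\, I(b)$.

This is a separable first-order ODE; solving with the initial condition $I(0) = \int_{-\infty}^{\infty} 5 e^{- 3 x^{2}}\,dx = \frac{5 \sqrt{3} \sqrt{\pi}}{3}$ gives
$$I(b) = \frac{5 \sqrt{3} \sqrt{\pi} e^{- \frac{b^{2}}{12}}}{3}.$$

Setting $b = \frac{1}{6}$:
$$I = \frac{5 \sqrt{3} \sqrt{\pi}}{3 e^{\frac{1}{432}}}.$$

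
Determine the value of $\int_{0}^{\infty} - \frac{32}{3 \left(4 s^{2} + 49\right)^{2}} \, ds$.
$- \frac{4 \pi}{1029}$

Begin with the known result
$$J(a) = \int_{0}^{\infty} - \frac{2}{3 \left(a^{2} + s^{2}\right)} \, ds = - \frac{\pi}{3 a}.$$

Differentiating under the integral sign with respect to $a$,
$$\frac{dJ}{da} = \int_{0}^{\infty} \frac{4 a}{3 \left(a^{2} + s^{2}\right)^{2}} \, ds = \frac{\pi}{3 a^{2}},$$
so $\int_{0}^{\infty} - \frac{2}{3 \left(a^{2} + s^{2}\right)^{2}} \, ds = - \frac{\pi}{6 a^{3}}$.

Setting $a = \frac{7}{2}$:
$$I = - \frac{4 \pi}{1029}.$$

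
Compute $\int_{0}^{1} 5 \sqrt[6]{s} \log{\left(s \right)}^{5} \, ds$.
$- \frac{27993600}{117649}$

Consider the simpler parametrised integral
$$J(a) = \int_{0}^{1} 5 s^{a} \, ds = \frac{5}{a + 1}.$$

Differentiating under the integral sign brings down a factor of $\ln s$:
$$\frac{dJ}{da} = \int_{0}^{1} 5 s^{a} \log{\left(s \right)} \, ds = - \frac{5}{\left(a + 1\right)^{2}}.$$

Repeating $5$ times in total — each differentiation brings down another $\ln s$ — gives
$$\frac{d^{5}J}{da^{5}} = \int_{0}^{1} 5 s^{a} \log{\left(s \right)}^{5} \, ds = - \frac{600}{\left(a + 1\right)^{6}},$$
and the integrand here is exactly the target integrand, so $I = - \frac{600}{\left(a + 1\right)^{6}}$.

Setting $a = \frac{1}{6}$:
$$I = - \frac{27993600}{117649}.$$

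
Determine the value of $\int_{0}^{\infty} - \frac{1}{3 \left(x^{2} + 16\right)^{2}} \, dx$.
$- \frac{\pi}{768}$

Start from the standard arctangent integral
$$J(a) = \int_{0}^{\infty} - \frac{1}{3 \left(a^{2} + x^{2}\right)} \, dx = - \frac{\pi}{6 a}.$$

Differentiating under the integral sign with respect to $a$,
$$\frac{dJ}{da} = \int_{0}^{\infty} \frac{2 a}{3 \left(a^{2} + x^{2}\right)^{2}} \, dx = \frac{\pi}{6 a^{2}},$$
so $\int_{0}^{\infty} - \frac{1}{3 \left(a^{2} + x^{2}\right)^{2}} \, dx = - \frac{\pi}{12 a^{3}}$.

Setting $a = 4$:
$$I = - \frac{\pi}{768}.$$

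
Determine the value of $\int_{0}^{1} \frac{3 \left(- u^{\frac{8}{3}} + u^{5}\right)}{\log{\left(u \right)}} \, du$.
$\log{\left(\frac{5832}{1331} \right)}$

Replace the exponent $5$ by a parameter $a$: let $I(a) = \int_{0}^{1} \frac{3 \left(- u^{\frac{8}{3}} + u^{a}\right)}{\log{\left(u \right)}} \, du$.

Since $\dfrac{\partial}{\partial a}\,u^{a} = u^{a} \ln u$, the $\ln u$ in the denominator cancels and
$$\frac{dI}{da} = \int_{0}^{1} 3 u^{a} \, du = 3 \left[\frac{u^{a+1}}{a+1}\right]_0^1 = \frac{3}{a + 1}.$$

Integrating with respect to $a$ gives $I(a) = \log{\left(\frac{27 \left(a + 1\right)^{3}}{1331} \right)} + C$.

At $a = \frac{8}{3}$ the integrand is identically $0$, so $I(\frac{8}{3}) = 0$. The closed form gives $0$, hence $C = 0$.

Setting $a = 5$:
$$I = \log{\left(\frac{5832}{1331} \right)}.$$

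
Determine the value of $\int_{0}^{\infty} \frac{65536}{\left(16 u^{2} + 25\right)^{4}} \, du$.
$\frac{512 \pi}{15625}$

Recall the elementary integral
$$J(a) = \int_{0}^{\infty} \frac{1}{a^{2} + u^{2}} \, du = \frac{\pi}{2 a}.$$

Differentiating under the integral sign with respect to $a$,
$$\frac{dJ}{da} = \int_{0}^{\infty} - \frac{2 a}{\left(a^{2} + u^{2}\right)^{2}} \, du = - \frac{\pi}{2 a^{2}},$$
so $\int_{0}^{\infty} \frac{1}{\left(a^{2} + u^{2}\right)^{2}} \, du = \frac{\pi}{4 a^{3}}$.

Repeating — each differentiation of $1/(u^2+a^2)^j$ produces $-2ja/(u^2+a^2)^{j+1}$ — and dividing through by $-2ja$ at each step yields, after $3$ differentiations in total,
$$\int_{0}^{\infty} \frac{1}{\left(a^{2} + u^{2}\right)^{4}} \, du = \frac{5 \pi}{32 a^{7}}.$$

Setting $a = \frac{5}{4}$:
$$I = \frac{512 \pi}{15625}.$$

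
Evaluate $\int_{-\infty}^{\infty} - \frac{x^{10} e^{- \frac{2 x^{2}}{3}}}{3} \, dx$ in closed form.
$- \frac{76545 \sqrt{6} \sqrt{\pi}}{2048}$

Begin with the known integral
$$J(a) = \int_{-\infty}^{\infty} - \frac{e^{- a x^{2}}}{3} \, dx = - \frac{\sqrt{\pi}}{3 \sqrt{a}}.$$

Differentiating under the integral sign brings down a factor of $(-x^2)$:
$$\frac{dJ}{da} = \int_{-\infty}^{\infty} \frac{x^{2} e^{- a x^{2}}}{3} \, dx = \frac{\sqrt{\pi}}{6 a^{\frac{3}{2}}}.$$

Repeating $5$ times in total — each differentiation brings down another $(-x^2)$ — gives
$$\frac{d^{5}J}{da^{5}} = \int_{-\infty}^{\infty} \frac{x^{10} e^{- a x^{2}}}{3} \, dx = \frac{315 \sqrt{\pi}}{32 a^{\frac{11}{2}}},$$
and the integrand here is $(-1)^{5}$ times the target integrand, so $I = (-1)^{5}\,\frac{d^{5}J}{da^{5}} = - \frac{315 \sqrt{\pi}}{32 a^{\frac{11}{2}}}$.

Setting $a = \frac{2}{3}$:
$$I = - \frac{76545 \sqrt{6} \sqrt{\pi}}{2048}.$$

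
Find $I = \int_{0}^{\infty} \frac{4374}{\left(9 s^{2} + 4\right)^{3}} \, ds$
$\frac{2187 \pi}{256}$

Recall the elementary integral
$$J(a) = \int_{0}^{\infty} \frac{6}{a^{2} + s^{2}} \, ds = \frac{3 \pi}{a}.$$

Differentiating under the integral sign with respect to $a$,
$$\frac{dJ}{da} = \int_{0}^{\infty} - \frac{12 a}{\left(a^{2} + s^{2}\right)^{2}} \, ds = - \frac{3 \pi}{a^{2}},$$
so $\int_{0}^{\infty} \frac{6}{\left(a^{2} + s^{2}\right)^{2}} \, ds = \frac{3 \pi}{2 a^{3}}$.

Repeating — each differentiation of $1/(s^2+a^2)^j$ produces $-2ja/(s^2+a^2)^{j+1}$ — and dividing through by $-2ja$ at each step yields, after $2$ differentiations in total,
$$\int_{0}^{\infty} \frac{6}{\left(a^{2} + s^{2}\right)^{3}} \, ds = \frac{9 \pi}{8 a^{5}}.$$

Setting $a = \frac{2}{3}$:
$$I = \frac{2187 \pi}{256}.$$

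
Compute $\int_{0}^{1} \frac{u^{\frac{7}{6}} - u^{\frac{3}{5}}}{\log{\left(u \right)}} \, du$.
$\log{\left(\frac{65}{48} \right)}$

Consider the one-parameter family: let $I(a) = \int_{0}^{1} \frac{- u^{\frac{3}{5}} + u^{a}}{\log{\left(u \right)}} \, du$.

Since $\dfrac{\partial}{\partial a}\,u^{a} = u^{a} \ln u$, the $\ln u$ in the denominator cancels and
$$\frac{dI}{da} = \int_{0}^{1} u^{a} \, du = \left[\frac{u^{a+1}}{a+1}\right]_0^1 = \frac{1}{a + 1}.$$

Integrating with respect to $a$ gives $I(a) = \log{\left(\frac{5 a}{8} + \frac{5}{8} \right)} + C$.

At $a = \frac{3}{5}$ the integrand is identically $0$, so $I(\frac{3}{5}) = 0$. The closed form gives $0$, hence $C = 0$.

Setting $a = \frac{7}{6}$:
$$I = \log{\left(\frac{65}{48} \right)}.$$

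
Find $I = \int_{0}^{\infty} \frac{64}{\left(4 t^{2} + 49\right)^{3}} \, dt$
$\frac{6 \pi}{16807}$

Start from the standard arctangent integral
$$J(a) = \int_{0}^{\infty} \frac{1}{a^{2} + t^{2}} \, dt = \frac{\pi}{2 a}.$$

Differentiating under the integral sign with respect to $a$,
$$\frac{dJ}{da} = \int_{0}^{\infty} - \frac{2 a}{\left(a^{2} + t^{2}\right)^{2}} \, dt = - \frac{\pi}{2 a^{2}},$$
so $\int_{0}^{\infty} \frac{1}{\left(a^{2} + t^{2}\right)^{2}} \, dt = \frac{\pi}{4 a^{3}}$.

Repeating — each differentiation of $1/(t^2+a^2)^j$ produces $-2ja/(t^2+a^2)^{j+1}$ — and dividing through by $-2ja$ at each step yields, after $2$ differentiations in total,
$$\int_{0}^{\infty} \frac{1}{\left(a^{2} + t^{2}\right)^{3}} \, dt = \frac{3 \pi}{16 a^{5}}.$$

Setting $a = \frac{7}{2}$:
$$I = \frac{6 \pi}{16807}.$$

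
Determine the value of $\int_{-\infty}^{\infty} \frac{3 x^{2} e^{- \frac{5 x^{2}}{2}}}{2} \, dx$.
$\frac{3 \sqrt{10} \sqrt{\pi}}{50}$

Start from the elementary integral
$$J(a) = \int_{-\infty}^{\infty} \frac{3 e^{- a x^{2}}}{2} \, dx = \frac{3 \sqrt{\pi}}{2 \sqrt{a}}.$$

Differentiating under the integral sign brings down a factor of $(-x^2)$:
$$\frac{dJ}{da} = \int_{-\infty}^{\infty} - \frac{3 x^{2} e^{- a x^{2}}}{2} \, dx = - \frac{3 \sqrt{\pi}}{4 a^{\frac{3}{2}}}.$$

The integral on the left is $-I$, so $I = \frac{3 \sqrt{\pi}}{4 a^{\frac{3}{2}}}$.

Setting $a = \frac{5}{2}$:
$$I = \frac{3 \sqrt{10} \sqrt{\pi}}{50}.$$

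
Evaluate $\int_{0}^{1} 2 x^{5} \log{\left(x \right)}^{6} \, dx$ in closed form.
$\frac{5}{972}$

Consider the simpler parametrised integral
$$J(a) = \int_{0}^{1} 2 x^{a} \, dx = \frac{2}{a + 1}.$$

Differentiating under the integral sign brings down a factor of $\ln x$:
$$\frac{dJ}{da} = \int_{0}^{1} 2 x^{a} \log{\left(x \right)} \, dx = - \frac{2}{\left(a + 1\right)^{2}}.$$

Repeating $6$ times in total — each differentiation brings down another $\ln x$ — gives
$$\frac{d^{6}J}{da^{6}} = \int_{0}^{1} 2 x^{a} \log{\left(x \right)}^{6} \, dx = \frac{1440}{\left(a + 1\right)^{7}},$$
and the integrand here is exactly the target integrand, so $I = \frac{1440}{\left(a + 1\right)^{7}}$.

Setting $a = 5$:
$$I = \frac{5}{972}.$$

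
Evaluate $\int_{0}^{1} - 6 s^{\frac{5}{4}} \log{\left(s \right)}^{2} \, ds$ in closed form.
$- \frac{256}{243}$

Begin with the known integral
$$J(a) = \int_{0}^{1} - 6 s^{a} \, ds = - \frac{6}{a + 1}.$$

Differentiating under the integral sign brings down a factor of $\ln s$:
$$\frac{dJ}{da} = \int_{0}^{1} - 6 s^{a} \log{\left(s \right)} \, ds = \frac{6}{\left(a + 1\right)^{2}}.$$

Repeating twice in total — each differentiation brings down another $\ln s$ — gives
$$\frac{d^{2}J}{da^{2}} = \int_{0}^{1} - 6 s^{a} \log{\left(s \right)}^{2} \, ds = - \frac{12}{\left(a + 1\right)^{3}},$$
and the integrand here is exactly the target integrand, so $I = - \frac{12}{\left(a + 1\right)^{3}}$.

Setting $a = \frac{5}{4}$:
$$I = - \frac{256}{243}.$$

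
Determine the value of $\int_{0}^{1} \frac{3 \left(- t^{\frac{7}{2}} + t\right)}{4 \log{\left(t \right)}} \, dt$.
$\log{\left(\frac{2 \sqrt{6}}{9} \right)}$

Replace the exponent $1$ by a parameter $a$: let $I(a) = \int_{0}^{1} \frac{3 \left(- t^{\frac{7}{2}} + t^{a}\right)}{4 \log{\left(t \right)}} \, dt$.

Since $\dfrac{\partial}{\partial a}\,t^{a} = t^{a} \ln t$, the $\ln t$ in the denominator cancels and
$$\frac{dI}{da} = \int_{0}^{1} \frac{3}{4} t^{a} \, dt = \frac{3}{4} \left[\frac{t^{a+1}}{a+1}\right]_0^1 = \frac{3}{4 \left(a + 1\right)}.$$

Integrating with respect to $a$ gives $I(a) = \log{\left(\frac{2^{\frac{3}{4}} \sqrt{3} \left(a + 1\right)^{\frac{3}{4}}}{9} \right)} + C$.

At $a = \frac{7}{2}$ the integrand is identically $0$, so $I(\frac{7}{2}) = 0$. The closed form gives $0$, hence $C = 0$.

Setting $a = 1$:
$$I = \log{\left(\frac{2 \sqrt{6}}{9} \right)}.$$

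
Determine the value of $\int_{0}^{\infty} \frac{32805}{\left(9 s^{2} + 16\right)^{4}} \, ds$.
$\frac{54675 \pi}{524288}$

Recall the elementary integral
$$J(a) = \int_{0}^{\infty} \frac{5}{a^{2} + s^{2}} \, ds = \frac{5 \pi}{2 a}.$$

Differentiating under the integral sign with respect to $a$,
$$\frac{dJ}{da} = \int_{0}^{\infty} - \frac{10 a}{\left(a^{2} + s^{2}\right)^{2}} \, ds = - \frac{5 \pi}{2 a^{2}},$$
so $\int_{0}^{\infty} \frac{5}{\left(a^{2} + s^{2}\right)^{2}} \, ds = \frac{5 \pi}{4 a^{3}}$.

Repeating — each differentiation of $1/(s^2+a^2)^j$ produces $-2ja/(s^2+a^2)^{j+1}$ — and dividing through by $-2ja$ at each step yields, after $3$ differentiations in total,
$$\int_{0}^{\infty} \frac{5}{\left(a^{2} + s^{2}\right)^{4}} \, ds = \frac{25 \pi}{32 a^{7}}.$$

Setting $a = \frac{4}{3}$:
$$I = \frac{54675 \pi}{524288}.$$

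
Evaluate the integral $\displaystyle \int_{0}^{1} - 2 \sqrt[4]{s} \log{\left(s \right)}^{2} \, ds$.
$- \frac{256}{125}$

Consider the simpler parametrised integral
$$J(a) = \int_{0}^{1} - 2 s^{a} \, ds = - \frac{2}{a + 1}.$$

Differentiating under the integral sign brings down a factor of $\ln s$:
$$\frac{dJ}{da} = \int_{0}^{1} - 2 s^{a} \log{\left(s \right)} \, ds = \frac{2}{\left(a + 1\right)^{2}}.$$

Repeating twice in total — each differentiation brings down another $\ln s$ — gives
$$\frac{d^{2}J}{da^{2}} = \int_{0}^{1} - 2 s^{a} \log{\left(s \right)}^{2} \, ds = - \frac{4}{\left(a + 1\right)^{3}},$$
and the integrand here is exactly the target integrand, so $I = - \frac{4}{\left(a + 1\right)^{3}}$.

Setting $a = \frac{1}{4}$:
$$I = - \frac{256}{125}.$$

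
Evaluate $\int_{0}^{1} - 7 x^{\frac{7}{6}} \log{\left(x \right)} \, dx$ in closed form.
$\frac{252}{169}$

Consider the simpler parametrised integral
$$J(a) = \int_{0}^{1} - 7 x^{a} \, dx = - \frac{7}{a + 1}.$$

Differentiating under the integral sign brings down a factor of $\ln x$:
$$\frac{dJ}{da} = \int_{0}^{1} - 7 x^{a} \log{\left(x \right)} \, dx = \frac{7}{\left(a + 1\right)^{2}}.$$

The integral on the left is $I$, so $I = \frac{7}{\left(a + 1\right)^{2}}$.

Setting $a = \frac{7}{6}$:
$$I = \frac{252}{169}.$$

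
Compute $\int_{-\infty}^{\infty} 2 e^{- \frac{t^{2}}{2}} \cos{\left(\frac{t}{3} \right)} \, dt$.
$\frac{2 \sqrt{2} \sqrt{\pi}}{e^{\frac{1}{18}}}$

Treat the cosine frequency as a parameter and define $I(b) = \int_{-\infty}^{\infty} 2 e^{- \frac{t^{2}}{2}} \cos{\left(b t \right)} \, dt$.

Differentiating under the integral sign,
$$I'(b) = \int_{-\infty}^{\infty} - 2 t e^{- \frac{t^{2}}{2}} \sin{\left(b t \right)} \, dt.$$

Integrate $\int_{-\infty}^{\infty} t \sin(b t)\, e^{- \frac{t^{2}}{2}}\, dt$ by parts with $u = \sin(b t)$ and $dv = t\, e^{- \frac{t^{2}}{2}}\, dt$, giving $v = - e^{- \frac{t^{2}}{2}}$. The boundary term vanishes and
$$\int_{-\infty}^{\infty} t \sin(b t)\, e^{- \frac{t^{2}}{2}}\, dt = b \int_{-\infty}^{\infty} \cos(b t)\, e^{- \frac{t^{2}}{2}}\, dt,$$
so $I'(b) = - b\, I(b)$.

This is a separable first-order ODE; solving with the initial condition $I(0) = \int_{-\infty}^{\infty} 2 e^{- \frac{t^{2}}{2}}\,dt = 2 \sqrt{2} \sqrt{\pi}$ gives
$$I(b) = 2 \sqrt{2} \sqrt{\pi} e^{- \frac{b^{2}}{2}}.$$

Setting $b = \frac{1}{3}$:
$$I = \frac{2 \sqrt{2} \sqrt{\pi}}{e^{\frac{1}{18}}}.$$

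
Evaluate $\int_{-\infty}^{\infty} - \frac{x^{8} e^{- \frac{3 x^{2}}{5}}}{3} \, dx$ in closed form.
$- \frac{21875 \sqrt{15} \sqrt{\pi}}{3888}$

Start from the elementary integral
$$J(a) = \int_{-\infty}^{\infty} - \frac{e^{- a x^{2}}}{3} \, dx = - \frac{\sqrt{\pi}}{3 \sqrt{a}}.$$

Differentiating under the integral sign brings down a factor of $(-x^2)$:
$$\frac{dJ}{da} = \int_{-\infty}^{\infty} \frac{x^{2} e^{- a x^{2}}}{3} \, dx = \frac{\sqrt{\pi}}{6 a^{\frac{3}{2}}}.$$

Repeating $4$ times in total — each differentiation brings down another $(-x^2)$ — gives
$$\frac{d^{4}J}{da^{4}} = \int_{-\infty}^{\infty} - \frac{x^{8} e^{- a x^{2}}}{3} \, dx = - \frac{35 \sqrt{\pi}}{16 a^{\frac{9}{2}}},$$
and the integrand here is exactly the target integrand, so $I = - \frac{35 \sqrt{\pi}}{16 a^{\frac{9}{2}}}$.

Setting $a = \frac{3}{5}$:
$$I = - \frac{21875 \sqrt{15} \sqrt{\pi}}{3888}.$$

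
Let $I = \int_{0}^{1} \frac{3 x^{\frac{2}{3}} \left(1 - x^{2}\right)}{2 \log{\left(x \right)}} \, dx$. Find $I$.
$\log{\left(\frac{5 \sqrt{55}}{121} \right)}$

Replace the exponent $\frac{2}{3}$ by a parameter $a$: let $I(a) = \int_{0}^{1} \frac{3 \left(- x^{\frac{8}{3}} + x^{a}\right)}{2 \log{\left(x \right)}} \, dx$.

Since $\dfrac{\partial}{\partial a}\,x^{a} = x^{a} \ln x$, the $\ln x$ in the denominator cancels and
$$\frac{dI}{da} = \int_{0}^{1} \frac{3}{2} x^{a} \, dx = \frac{3}{2} \left[\frac{x^{a+1}}{a+1}\right]_0^1 = \frac{3}{2 \left(a + 1\right)}.$$

Integrating with respect to $a$ gives $I(a) = \log{\left(\frac{3 \sqrt{33} \left(a + 1\right)^{\frac{3}{2}}}{121} \right)} + C$.

At $a = \frac{8}{3}$ the integrand is identically $0$, so $I(\frac{8}{3}) = 0$. The closed form gives $0$, hence $C = 0$.

Setting $a = \frac{2}{3}$:
$$I = \log{\left(\frac{5 \sqrt{55}}{121} \right)}.$$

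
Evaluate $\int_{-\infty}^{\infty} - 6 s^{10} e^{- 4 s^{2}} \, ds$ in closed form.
$- \frac{2835 \sqrt{\pi}}{32768}$

Start from the elementary integral
$$J(a) = \int_{-\infty}^{\infty} - 6 e^{- a s^{2}} \, ds = - \frac{6 \sqrt{\pi}}{\sqrt{a}}.$$

Differentiating under the integral sign brings down a factor of $(-s^2)$:
$$\frac{dJ}{da} = \int_{-\infty}^{\infty} 6 s^{2} e^{- a s^{2}} \, ds = \frac{3 \sqrt{\pi}}{a^{\frac{3}{2}}}.$$

Repeating $5$ times in total — each differentiation brings down another $(-s^2)$ — gives
$$\frac{d^{5}J}{da^{5}} = \int_{-\infty}^{\infty} 6 s^{10} e^{- a s^{2}} \, ds = \frac{2835 \sqrt{\pi}}{16 a^{\frac{11}{2}}},$$
and the integrand here is $(-1)^{5}$ times the target integrand, so $I = (-1)^{5}\,\frac{d^{5}J}{da^{5}} = - \frac{2835 \sqrt{\pi}}{16 a^{\frac{11}{2}}}$.

Setting $a = 4$:
$$I = - \frac{2835 \sqrt{\pi}}{32768}.$$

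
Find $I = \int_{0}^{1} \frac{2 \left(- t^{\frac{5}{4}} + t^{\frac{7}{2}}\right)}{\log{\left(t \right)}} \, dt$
$\log{\left(4 \right)}$

Introduce a parameter $a$ in the exponent: let $I(a) = \int_{0}^{1} \frac{2 \left(- t^{\frac{5}{4}} + t^{a}\right)}{\log{\left(t \right)}} \, dt$.

Since $\dfrac{\partial}{\partial a}\,t^{a} = t^{a} \ln t$, the $\ln t$ in the denominator cancels and
$$\frac{dI}{da} = \int_{0}^{1} 2 t^{a} \, dt = 2 \left[\frac{t^{a+1}}{a+1}\right]_0^1 = \frac{2}{a + 1}.$$

Integrating with respect to $a$ gives $I(a) = \log{\left(\frac{16 \left(a + 1\right)^{2}}{81} \right)} + C$.

At $a = \frac{5}{4}$ the integrand is identically $0$, so $I(\frac{5}{4}) = 0$. The closed form gives $0$, hence $C = 0$.

Setting $a = \frac{7}{2}$:
$$I = \log{\left(4 \right)}.$$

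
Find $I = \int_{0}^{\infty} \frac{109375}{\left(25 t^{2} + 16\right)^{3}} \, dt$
$\frac{65625 \pi}{16384}$

Start from the standard arctangent integral
$$J(a) = \int_{0}^{\infty} \frac{7}{a^{2} + t^{2}} \, dt = \frac{7 \pi}{2 a}.$$

Differentiating under the integral sign with respect to $a$,
$$\frac{dJ}{da} = \int_{0}^{\infty} - \frac{14 a}{\left(a^{2} + t^{2}\right)^{2}} \, dt = - \frac{7 \pi}{2 a^{2}},$$
so $\int_{0}^{\infty} \frac{7}{\left(a^{2} + t^{2}\right)^{2}} \, dt = \frac{7 \pi}{4 a^{3}}$.

Repeating — each differentiation of $1/(t^2+a^2)^j$ produces $-2ja/(t^2+a^2)^{j+1}$ — and dividing through by $-2ja$ at each step yields, after $2$ differentiations in total,
$$\int_{0}^{\infty} \frac{7}{\left(a^{2} + t^{2}\right)^{3}} \, dt = \frac{21 \pi}{16 a^{5}}.$$

Setting $a = \frac{4}{5}$:
$$I = \frac{65625 \pi}{16384}.$$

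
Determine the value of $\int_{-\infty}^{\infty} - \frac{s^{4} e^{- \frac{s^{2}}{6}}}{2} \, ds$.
$- \frac{27 \sqrt{6} \sqrt{\pi}}{2}$

Consider the simpler parametrised integral
$$J(a) = \int_{-\infty}^{\infty} - \frac{e^{- a s^{2}}}{2} \, ds = - \frac{\sqrt{\pi}}{2 \sqrt{a}}.$$

Differentiating under the integral sign brings down a factor of $(-s^2)$:
$$\frac{dJ}{da} = \int_{-\infty}^{\infty} \frac{s^{2} e^{- a s^{2}}}{2} \, ds = \frac{\sqrt{\pi}}{4 a^{\frac{3}{2}}}.$$

Repeating twice in total — each differentiation brings down another $(-s^2)$ — gives
$$\frac{d^{2}J}{da^{2}} = \int_{-\infty}^{\infty} - \frac{s^{4} e^{- a s^{2}}}{2} \, ds = - \frac{3 \sqrt{\pi}}{8 a^{\frac{5}{2}}},$$
and the integrand here is exactly the target integrand, so $I = - \frac{3 \sqrt{\pi}}{8 a^{\frac{5}{2}}}$.

Setting $a = \frac{1}{6}$:
$$I = - \frac{27 \sqrt{6} \sqrt{\pi}}{2}.$$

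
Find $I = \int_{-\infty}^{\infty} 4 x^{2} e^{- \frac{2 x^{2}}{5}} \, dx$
$\frac{5 \sqrt{10} \sqrt{\pi}}{2}$

Start from the elementary integral
$$J(a) = \int_{-\infty}^{\infty} 4 e^{- a x^{2}} \, dx = \frac{4 \sqrt{\pi}}{\sqrt{a}}.$$

Differentiating under the integral sign brings down a factor of $(-x^2)$:
$$\frac{dJ}{da} = \int_{-\infty}^{\infty} - 4 x^{2} e^{- a x^{2}} \, dx = - \frac{2 \sqrt{\pi}}{a^{\frac{3}{2}}}.$$

The integral on the left is $-I$, so $I = \frac{2 \sqrt{\pi}}{a^{\frac{3}{2}}}$.

Setting $a = \frac{2}{5}$:
$$I = \frac{5 \sqrt{10} \sqrt{\pi}}{2}.$$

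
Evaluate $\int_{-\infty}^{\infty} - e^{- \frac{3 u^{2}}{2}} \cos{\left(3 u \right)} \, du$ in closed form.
$- \frac{\sqrt{6} \sqrt{\pi}}{3 e^{\frac{3}{2}}}$

Let $b$ denote the cosine frequency and define $I(b) = \int_{-\infty}^{\infty} - e^{- \frac{3 u^{2}}{2}} \cos{\left(b u \right)} \, du$.

Differentiating under the integral sign,
$$I'(b) = \int_{-\infty}^{\infty} u e^{- \frac{3 u^{2}}{2}} \sin{\left(b u \right)} \, du.$$

Integrate $\int_{-\infty}^{\infty} u \sin(b u)\, e^{- \frac{3 u^{2}}{2}}\, du$ by parts with $w = \sin(b u)$ and $dv = u\, e^{- \frac{3 u^{2}}{2}}\, du$, giving $v = - \frac{e^{- \frac{3 u^{2}}{2}}}{3}$. The boundary term vanishes and
$$\int_{-\infty}^{\infty} u \sin(b u)\, e^{- \frac{3 u^{2}}{2}}\, du = \frac{b}{3} \int_{-\infty}^{\infty} \cos(b u)\, e^{- \frac{3 u^{2}}{2}}\, du,$$
so $I'(b) = - \frac{b}{3}\, I(b)$.

This is a separable first-order ODE; solving with the initial condition $I(0) = \int_{-\infty}^{\infty} - e^{- \frac{3 u^{2}}{2}}\,du = - \frac{\sqrt{6} \sqrt{\pi}}{3}$ gives
$$I(b) = - \frac{\sqrt{6} \sqrt{\pi} e^{- \frac{b^{2}}{6}}}{3}.$$

Setting $b = 3$:
$$I = - \frac{\sqrt{6} \sqrt{\pi}}{3 e^{\frac{3}{2}}}.$$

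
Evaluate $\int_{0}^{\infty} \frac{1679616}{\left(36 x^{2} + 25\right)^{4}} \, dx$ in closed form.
$\frac{8748 \pi}{15625}$

Start from the standard arctangent integral
$$J(a) = \int_{0}^{\infty} \frac{1}{a^{2} + x^{2}} \, dx = \frac{\pi}{2 a}.$$

Differentiating under the integral sign with respect to $a$,
$$\frac{dJ}{da} = \int_{0}^{\infty} - \frac{2 a}{\left(a^{2} + x^{2}\right)^{2}} \, dx = - \frac{\pi}{2 a^{2}},$$
so $\int_{0}^{\infty} \frac{1}{\left(a^{2} + x^{2}\right)^{2}} \, dx = \frac{\pi}{4 a^{3}}$.

Repeating — each differentiation of $1/(x^2+a^2)^j$ produces $-2ja/(x^2+a^2)^{j+1}$ — and dividing through by $-2ja$ at each step yields, after $3$ differentiations in total,
$$\int_{0}^{\infty} \frac{1}{\left(a^{2} + x^{2}\right)^{4}} \, dx = \frac{5 \pi}{32 a^{7}}.$$

Setting $a = \frac{5}{6}$:
$$I = \frac{8748 \pi}{15625}.$$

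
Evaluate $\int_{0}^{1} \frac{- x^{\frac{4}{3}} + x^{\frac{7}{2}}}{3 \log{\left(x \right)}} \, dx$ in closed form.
$- \frac{\log{\left(14 \right)}}{3} + \log{\left(3 \right)}$

Consider the one-parameter family: let $I(a) = \int_{0}^{1} \frac{x^{\frac{7}{2}} - x^{a}}{3 \log{\left(x \right)}} \, dx$.

Since $\dfrac{\partial}{\partial a}\,x^{a} = x^{a} \ln x$, the $\ln x$ in the denominator cancels and
$$\frac{dI}{da} = \int_{0}^{1} - \frac{1}{3} x^{a} \, dx = - \frac{1}{3} \left[\frac{x^{a+1}}{a+1}\right]_0^1 = - \frac{1}{3 a + 3}.$$

Integrating with respect to $a$ gives $I(a) = - \frac{\log{\left(a + 1 \right)}}{3} - \frac{\log{\left(6 \right)}}{3} + \log{\left(3 \right)} + C$.

At $a = \frac{7}{2}$ the integrand is identically $0$, so $I(\frac{7}{2}) = 0$. The closed form gives $0$, hence $C = 0$.

Setting $a = \frac{4}{3}$:
$$I = - \frac{\log{\left(14 \right)}}{3} + \log{\left(3 \right)}.$$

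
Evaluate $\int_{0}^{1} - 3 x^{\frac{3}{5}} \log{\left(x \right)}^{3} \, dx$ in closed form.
$\frac{5625}{2048}$

Start from the elementary integral
$$J(a) = \int_{0}^{1} - 3 x^{a} \, dx = - \frac{3}{a + 1}.$$

Differentiating under the integral sign brings down a factor of $\ln x$:
$$\frac{dJ}{da} = \int_{0}^{1} - 3 x^{a} \log{\left(x \right)} \, dx = \frac{3}{\left(a + 1\right)^{2}}.$$

Repeating $3$ times in total — each differentiation brings down another $\ln x$ — gives
$$\frac{d^{3}J}{da^{3}} = \int_{0}^{1} - 3 x^{a} \log{\left(x \right)}^{3} \, dx = \frac{18}{\left(a + 1\right)^{4}},$$
and the integrand here is exactly the target integrand, so $I = \frac{18}{\left(a + 1\right)^{4}}$.

Setting $a = \frac{3}{5}$:
$$I = \frac{5625}{2048}.$$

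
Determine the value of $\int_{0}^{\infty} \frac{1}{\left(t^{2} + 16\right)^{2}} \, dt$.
$\frac{\pi}{256}$

Recall the elementary integral
$$J(a) = \int_{0}^{\infty} \frac{1}{a^{2} + t^{2}} \, dt = \frac{\pi}{2 a}.$$

Differentiating under the integral sign with respect to $a$,
$$\frac{dJ}{da} = \int_{0}^{\infty} - \frac{2 a}{\left(a^{2} + t^{2}\right)^{2}} \, dt = - \frac{\pi}{2 a^{2}},$$
so $\int_{0}^{\infty} \frac{1}{\left(a^{2} + t^{2}\right)^{2}} \, dt = \frac{\pi}{4 a^{3}}$.

Setting $a = 4$:
$$I = \frac{\pi}{256}.$$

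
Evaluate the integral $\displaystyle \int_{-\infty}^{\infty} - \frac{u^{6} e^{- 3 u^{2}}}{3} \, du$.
$- \frac{5 \sqrt{3} \sqrt{\pi}}{648}$

Start from the elementary integral
$$J(a) = \int_{-\infty}^{\infty} - \frac{e^{- a u^{2}}}{3} \, du = - \frac{\sqrt{\pi}}{3 \sqrt{a}}.$$

Differentiating under the integral sign brings down a factor of $(-u^2)$:
$$\frac{dJ}{da} = \int_{-\infty}^{\infty} \frac{u^{2} e^{- a u^{2}}}{3} \, du = \frac{\sqrt{\pi}}{6 a^{\frac{3}{2}}}.$$

Repeating $3$ times in total — each differentiation brings down another $(-u^2)$ — gives
$$\frac{d^{3}J}{da^{3}} = \int_{-\infty}^{\infty} \frac{u^{6} e^{- a u^{2}}}{3} \, du = \frac{5 \sqrt{\pi}}{8 a^{\frac{7}{2}}},$$
and the integrand here is $(-1)^{3}$ times the target integrand, so $I = (-1)^{3}\,\frac{d^{3}J}{da^{3}} = - \frac{5 \sqrt{\pi}}{8 a^{\frac{7}{2}}}$.

Setting $a = 3$:
$$I = - \frac{5 \sqrt{3} \sqrt{\pi}}{648}.$$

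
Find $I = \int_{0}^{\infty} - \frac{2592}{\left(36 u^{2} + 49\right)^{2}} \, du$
$- \frac{108 \pi}{343}$

Start from the standard arctangent integral
$$J(a) = \int_{0}^{\infty} - \frac{2}{a^{2} + u^{2}} \, du = - \frac{\pi}{a}.$$

Differentiating under the integral sign with respect to $a$,
$$\frac{dJ}{da} = \int_{0}^{\infty} \frac{4 a}{\left(a^{2} + u^{2}\right)^{2}} \, du = \frac{\pi}{a^{2}},$$
so $\int_{0}^{\infty} - \frac{2}{\left(a^{2} + u^{2}\right)^{2}} \, du = - \frac{\pi}{2 a^{3}}$.

Setting $a = \frac{7}{6}$:
$$I = - \frac{108 \pi}{343}.$$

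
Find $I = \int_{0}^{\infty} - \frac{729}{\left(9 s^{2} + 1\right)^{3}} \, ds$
$- \frac{729 \pi}{16}$

Start from the standard arctangent integral
$$J(a) = \int_{0}^{\infty} - \frac{1}{a^{2} + s^{2}} \, ds = - \frac{\pi}{2 a}.$$

Differentiating under the integral sign with respect to $a$,
$$\frac{dJ}{da} = \int_{0}^{\infty} \frac{2 a}{\left(a^{2} + s^{2}\right)^{2}} \, ds = \frac{\pi}{2 a^{2}},$$
so $\int_{0}^{\infty} - \frac{1}{\left(a^{2} + s^{2}\right)^{2}} \, ds = - \frac{\pi}{4 a^{3}}$.

Repeating — each differentiation of $1/(s^2+a^2)^j$ produces $-2ja/(s^2+a^2)^{j+1}$ — and dividing through by $-2ja$ at each step yields, after $2$ differentiations in total,
$$\int_{0}^{\infty} - \frac{1}{\left(a^{2} + s^{2}\right)^{3}} \, ds = - \frac{3 \pi}{16 a^{5}}.$$

Setting $a = \frac{1}{3}$:
$$I = - \frac{729 \pi}{16}.$$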